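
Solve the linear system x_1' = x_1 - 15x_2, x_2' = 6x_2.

Coefficient matrix A = [[1, -15], [0, 6]].
Characteristic polynomial det(A - λI) = λ^2 - 7λ + 6 = 0.
Eigenvalues λ = 6, 1.
For λ=6: (A-λI) row 1 is [-5, -15], so an eigenvector is (-3, 1).
For λ=1: (A-λI) row 1 is [0, -15], so an eigenvector is (1, 0).
General solution: c_1e^(6t)(-3,1) + c_2e^(t)(1,0).

x_1(t) = -3c_1e^(6t) + c_2e^(t), x_2(t) = c_1e^(6t)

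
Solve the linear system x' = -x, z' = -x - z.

x(t) = c_2e^(-t), z(t) = -c_1e^(-t) - c_2te^(-t) - c_2e^(-t)

Coefficient matrix A = [[-1, 0], [-1, -1]].
Characteristic polynomial det(A - λI) = λ^2 + 2λ + 1 = 0.
Single eigenvalue λ = -1 with algebraic multiplicity 2.
Eigenvector v = (0,-1); generalized eigenvector w with (A-λI)w=v is (1,-1).
General solution: e^(-t)[c_1·v + c_2·(t·v + w)].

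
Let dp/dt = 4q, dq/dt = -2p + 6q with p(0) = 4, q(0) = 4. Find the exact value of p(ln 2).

64

A = [[0,4],[-2,6]]; eigenvalues λ = 4, 2.
Eigenvectors: (1,1) for λ=4, (2,1) for λ=2.
From the initial condition, c_1 = 4, c_2 = 0.
p(ln 2) = (4)(2^4)(1) + (0)(2^2)(2) = 64.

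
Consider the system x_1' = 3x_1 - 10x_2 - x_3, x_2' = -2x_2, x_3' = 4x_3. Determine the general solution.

Coefficient matrix A = [[3, -10, -1], [0, -2, 0], [0, 0, 4]].
det(A - λI) = 0 gives eigenvalues λ = 3, -2, 4.
For λ=3: eigenvector (1,0,0).
For λ=-2: eigenvector (2,1,0).
For λ=4: eigenvector (-1,0,1).
General solution: c_1e^(3t)(1,0,0) + c_2e^(-2t)(2,1,0) + c_3e^(4t)(-1,0,1).

x_1(t) = c_1e^(3t) + 2c_2e^(-2t) - c_3e^(4t), x_2(t) = c_2e^(-2t), x_3(t) = c_3e^(4t)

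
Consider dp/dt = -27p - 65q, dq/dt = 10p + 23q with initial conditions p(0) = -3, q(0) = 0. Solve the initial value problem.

Coefficient matrix A = [[-27, -65], [10, 23]].
Characteristic polynomial det(A - λI) = λ^2 + 4λ + 29 = 0.
Eigenvalues λ = -2 ± 5i (complex conjugate pair).
For λ=-2+5i: an eigenvector is (3,-1) - i(-2,1) = (3 + 2i, -1 - i).
A real fundamental pair from Re and Im of e^((-2+5i)t)v: X_1 = e^(-2t)(cos(5t)·(3,-1) + sin(5t)·(-2,1)), X_2 = e^(-2t)(sin(5t)·(3,-1) - cos(5t)·(-2,1)).
General solution: K_1X_1 + K_2X_2.
Applying p(0)=-3, q(0)=0 gives K_1=-3, K_2=3.

p(t) = 15e^(-2t)sin(5t) - 3e^(-2t)cos(5t), q(t) = -6e^(-2t)sin(5t)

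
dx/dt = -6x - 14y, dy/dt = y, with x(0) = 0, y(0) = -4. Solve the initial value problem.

Coefficient matrix A = [[-6, -14], [0, 1]].
Characteristic polynomial det(A - λI) = λ^2 + 5λ - 6 = 0.
Eigenvalues λ = 1, -6.
For λ=1: (A-λI) row 1 is [-7, -14], so an eigenvector is (-2, 1).
For λ=-6: (A-λI) row 1 is [0, -14], so an eigenvector is (-1, 0).
General solution: K_1e^(t)(-2,1) + K_2e^(-6t)(-1,0).
Applying x(0)=0, y(0)=-4 gives K_1=-4, K_2=8.

x(t) = 8e^(t) - 8e^(-6t), y(t) = -4e^(t)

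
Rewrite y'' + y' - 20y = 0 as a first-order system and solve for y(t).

y(t) = C_1e^(-5t) + C_2e^(4t)

Let x_1 = y, x_2 = y'. Then x_1' = x_2 and x_2' = 20x_1 - x_2.
A = [[0,1],[20,-1]]; det(A-λI) = λ^2 + λ - 20.
Eigenvalues λ = -5, 4 with eigenvectors (1,-5), (1,4).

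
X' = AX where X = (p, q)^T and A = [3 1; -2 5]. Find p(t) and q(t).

p(t) = C_1e^(4t)cos(t) + C_2e^(4t)sin(t), q(t) = -C_1e^(4t)sin(t) + C_1e^(4t)cos(t) + C_2e^(4t)sin(t) + C_2e^(4t)cos(t)

Coefficient matrix A = [[3, 1], [-2, 5]].
Characteristic polynomial det(A - λI) = λ^2 - 8λ + 17 = 0.
Eigenvalues λ = 4 ± i (complex conjugate pair).
For λ=4+i: an eigenvector is (1,1) - i(0,-1) = (1, 1 + i).
A real fundamental pair from Re and Im of e^((4+i)t)v: X_1 = e^(4t)(cos(t)·(1,1) + sin(t)·(0,-1)), X_2 = e^(4t)(sin(t)·(1,1) - cos(t)·(0,-1)).
General solution: C_1X_1 + C_2X_2.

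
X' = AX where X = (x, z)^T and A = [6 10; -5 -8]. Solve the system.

Coefficient matrix A = [[6, 10], [-5, -8]].
Characteristic polynomial det(A - λI) = λ^2 + 2λ + 2 = 0.
Eigenvalues λ = -1 ± i (complex conjugate pair).
For λ=-1+i: an eigenvector is (3,-2) - i(1,-1) = (3 - i, -2 + i).
A real fundamental pair from Re and Im of e^((-1+i)t)v: X_1 = e^(-t)(cos(t)·(3,-2) + sin(t)·(1,-1)), X_2 = e^(-t)(sin(t)·(3,-2) - cos(t)·(1,-1)).
General solution: C_1X_1 + C_2X_2.

x(t) = C_1e^(-t)sin(t) + 3C_1e^(-t)cos(t) + 3C_2e^(-t)sin(t) - C_2e^(-t)cos(t), z(t) = -C_1e^(-t)sin(t) - 2C_1e^(-t)cos(t) - 2C_2e^(-t)sin(t) + C_2e^(-t)cos(t)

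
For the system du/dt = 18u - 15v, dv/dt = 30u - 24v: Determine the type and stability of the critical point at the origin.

A = [[18,-15],[30,-24]]; det(A-λI) = λ^2 + 6λ + 18.
λ = -3 ± 3i: negative real part.

stable spiral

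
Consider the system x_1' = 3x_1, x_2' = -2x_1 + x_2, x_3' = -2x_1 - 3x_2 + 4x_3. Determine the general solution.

x_1(t) = -K_2e^(3t), x_2(t) = K_1e^(t) + K_2e^(3t), x_3(t) = K_1e^(t) + K_2e^(3t) + K_3e^(4t)

Coefficient matrix A = [[3, 0, 0], [-2, 1, 0], [-2, -3, 4]].
det(A - λI) = 0 gives eigenvalues λ = 1, 3, 4.
For λ=1: eigenvector (0,1,1).
For λ=3: eigenvector (-1,1,1).
For λ=4: eigenvector (0,0,1).
General solution: K_1e^(t)(0,1,1) + K_2e^(3t)(-1,1,1) + K_3e^(4t)(0,0,1).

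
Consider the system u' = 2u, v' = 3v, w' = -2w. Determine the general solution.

Coefficient matrix A = [[2, 0, 0], [0, 3, 0], [0, 0, -2]].
det(A - λI) = 0 gives eigenvalues λ = -2, 2, 3.
For λ=-2: eigenvector (0,0,1).
For λ=2: eigenvector (1,0,0).
For λ=3: eigenvector (0,-1,0).
General solution: C_1e^(-2t)(0,0,1) + C_2e^(2t)(1,0,0) + C_3e^(3t)(0,-1,0).

u(t) = C_2e^(2t), v(t) = -C_3e^(3t), w(t) = C_1e^(-2t)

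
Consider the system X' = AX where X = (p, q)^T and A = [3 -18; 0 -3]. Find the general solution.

p(t) = 3K_1e^(-3t) + K_2e^(3t), q(t) = K_1e^(-3t)

Coefficient matrix A = [[3, -18], [0, -3]].
Characteristic polynomial det(A - λI) = λ^2 - 9 = 0.
Eigenvalues λ = -3, 3.
For λ=-3: (A-λI) row 1 is [6, -18], so an eigenvector is (3, 1).
For λ=3: (A-λI) row 1 is [0, -18], so an eigenvector is (1, 0).
General solution: K_1e^(-3t)(3,1) + K_2e^(3t)(1,0).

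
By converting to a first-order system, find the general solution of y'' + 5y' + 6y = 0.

y(t) = K_1e^(-3t) + K_2e^(-2t)

Let x_1 = y, x_2 = y'. Then x_1' = x_2 and x_2' = -6x_1 - 5x_2.
A = [[0,1],[-6,-5]]; det(A-λI) = λ^2 + 5λ + 6.
Eigenvalues λ = -3, -2 with eigenvectors (1,-3), (1,-2).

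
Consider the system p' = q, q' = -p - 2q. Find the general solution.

Coefficient matrix A = [[0, 1], [-1, -2]].
Characteristic polynomial det(A - λI) = λ^2 + 2λ + 1 = 0.
Single eigenvalue λ = -1 with algebraic multiplicity 2.
Eigenvector v = (-1,1); generalized eigenvector w with (A-λI)w=v is (-2,1).
General solution: e^(-t)[K_1·v + K_2·(t·v + w)].

p(t) = -K_1e^(-t) - K_2te^(-t) - 2K_2e^(-t), q(t) = K_1e^(-t) + K_2te^(-t) + K_2e^(-t)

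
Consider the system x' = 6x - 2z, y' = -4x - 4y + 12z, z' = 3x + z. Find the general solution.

Coefficient matrix A = [[6, 0, -2], [-4, -4, 12], [3, 0, 1]].
det(A - λI) = 0 gives eigenvalues λ = 4, 3, -4.
For λ=4: eigenvector (1,1,1).
For λ=3: eigenvector (2,4,3).
For λ=-4: eigenvector (0,1,0).
General solution: C_1e^(4t)(1,1,1) + C_2e^(3t)(2,4,3) + C_3e^(-4t)(0,1,0).

x(t) = C_1e^(4t) + 2C_2e^(3t), y(t) = C_1e^(4t) + 4C_2e^(3t) + C_3e^(-4t), z(t) = C_1e^(4t) + 3C_2e^(3t)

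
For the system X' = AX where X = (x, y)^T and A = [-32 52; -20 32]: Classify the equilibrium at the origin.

center

A = [[-32,52],[-20,32]]; det(A-λI) = λ^2 + 16.
λ = 0 ± 4i: zero real part.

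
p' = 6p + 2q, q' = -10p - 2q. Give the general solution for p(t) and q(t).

Coefficient matrix A = [[6, 2], [-10, -2]].
Characteristic polynomial det(A - λI) = λ^2 - 4λ + 8 = 0.
Eigenvalues λ = 2 ± 2i (complex conjugate pair).
For λ=2+2i: an eigenvector is (0,-1) - i(-1,2) = (0 + i, -1 - 2i).
A real fundamental pair from Re and Im of e^((2+2i)t)v: X_1 = e^(2t)(cos(2t)·(0,-1) + sin(2t)·(-1,2)), X_2 = e^(2t)(sin(2t)·(0,-1) - cos(2t)·(-1,2)).
General solution: c_1X_1 + c_2X_2.

p(t) = -c_1e^(2t)sin(2t) + c_2e^(2t)cos(2t), q(t) = 2c_1e^(2t)sin(2t) - c_1e^(2t)cos(2t) - c_2e^(2t)sin(2t) - 2c_2e^(2t)cos(2t)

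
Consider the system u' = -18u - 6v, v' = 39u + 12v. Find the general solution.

Coefficient matrix A = [[-18, -6], [39, 12]].
Characteristic polynomial det(A - λI) = λ^2 + 6λ + 18 = 0.
Eigenvalues λ = -3 ± 3i (complex conjugate pair).
For λ=-3+3i: an eigenvector is (1,-3) - i(1,-2) = (1 - i, -3 + 2i).
A real fundamental pair from Re and Im of e^((-3+3i)t)v: X_1 = e^(-3t)(cos(3t)·(1,-3) + sin(3t)·(1,-2)), X_2 = e^(-3t)(sin(3t)·(1,-3) - cos(3t)·(1,-2)).
General solution: C_1X_1 + C_2X_2.

u(t) = C_1e^(-3t)sin(3t) + C_1e^(-3t)cos(3t) + C_2e^(-3t)sin(3t) - C_2e^(-3t)cos(3t), v(t) = -2C_1e^(-3t)sin(3t) - 3C_1e^(-3t)cos(3t) - 3C_2e^(-3t)sin(3t) + 2C_2e^(-3t)cos(3t)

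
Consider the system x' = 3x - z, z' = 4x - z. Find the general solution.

Coefficient matrix A = [[3, -1], [4, -1]].
Characteristic polynomial det(A - λI) = λ^2 - 2λ + 1 = 0.
Single eigenvalue λ = 1 with algebraic multiplicity 2.
Eigenvector v = (-1,-2); generalized eigenvector w with (A-λI)w=v is (1,3).
General solution: e^(t)[K_1·v + K_2·(t·v + w)].

x(t) = -K_1e^(t) - K_2te^(t) + K_2e^(t), z(t) = -2K_1e^(t) - 2K_2te^(t) + 3K_2e^(t)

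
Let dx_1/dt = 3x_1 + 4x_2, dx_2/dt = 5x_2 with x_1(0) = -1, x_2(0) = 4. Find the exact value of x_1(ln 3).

A = [[3,4],[0,5]]; eigenvalues λ = 5, 3.
Eigenvectors: (-2,-1) for λ=5, (-1,0) for λ=3.
From the initial condition, c_1 = -4, c_2 = 9.
x_1(ln 3) = (-4)(3^5)(-2) + (9)(3^3)(-1) = 1701.

1701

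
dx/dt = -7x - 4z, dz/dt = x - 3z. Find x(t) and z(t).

Coefficient matrix A = [[-7, -4], [1, -3]].
Characteristic polynomial det(A - λI) = λ^2 + 10λ + 25 = 0.
Single eigenvalue λ = -5 with algebraic multiplicity 2.
Eigenvector v = (-2,1); generalized eigenvector w with (A-λI)w=v is (-3,2).
General solution: e^(-5t)[C_1·v + C_2·(t·v + w)].

x(t) = -2C_1e^(-5t) - 2C_2te^(-5t) - 3C_2e^(-5t), z(t) = C_1e^(-5t) + C_2te^(-5t) + 2C_2e^(-5t)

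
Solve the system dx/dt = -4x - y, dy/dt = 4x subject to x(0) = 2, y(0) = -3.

Coefficient matrix A = [[-4, -1], [4, 0]].
Characteristic polynomial det(A - λI) = λ^2 + 4λ + 4 = 0.
Single eigenvalue λ = -2 with algebraic multiplicity 2.
Eigenvector v = (1,-2); generalized eigenvector w with (A-λI)w=v is (-1,1).
General solution: e^(-2t)[K_1·v + K_2·(t·v + w)].
Applying x(0)=2, y(0)=-3 gives K_1=1, K_2=-1.

x(t) = -te^(-2t) + 2e^(-2t), y(t) = 2te^(-2t) - 3e^(-2t)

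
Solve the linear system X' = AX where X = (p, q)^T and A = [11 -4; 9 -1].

p(t) = 2C_1e^(5t) + 2C_2te^(5t) + C_2e^(5t), q(t) = 3C_1e^(5t) + 3C_2te^(5t) + C_2e^(5t)

Coefficient matrix A = [[11, -4], [9, -1]].
Characteristic polynomial det(A - λI) = λ^2 - 10λ + 25 = 0.
Single eigenvalue λ = 5 with algebraic multiplicity 2.
Eigenvector v = (2,3); generalized eigenvector w with (A-λI)w=v is (1,1).
General solution: e^(5t)[C_1·v + C_2·(t·v + w)].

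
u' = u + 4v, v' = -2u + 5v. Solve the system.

u(t) = C_1e^(3t)sin(2t) - C_1e^(3t)cos(2t) - C_2e^(3t)sin(2t) - C_2e^(3t)cos(2t), v(t) = C_1e^(3t)sin(2t) - C_2e^(3t)cos(2t)

Coefficient matrix A = [[1, 4], [-2, 5]].
Characteristic polynomial det(A - λI) = λ^2 - 6λ + 13 = 0.
Eigenvalues λ = 3 ± 2i (complex conjugate pair).
For λ=3+2i: an eigenvector is (-1,0) - i(1,1) = (-1 - i, 0 - i).
A real fundamental pair from Re and Im of e^((3+2i)t)v: X_1 = e^(3t)(cos(2t)·(-1,0) + sin(2t)·(1,1)), X_2 = e^(3t)(sin(2t)·(-1,0) - cos(2t)·(1,1)).
General solution: C_1X_1 + C_2X_2.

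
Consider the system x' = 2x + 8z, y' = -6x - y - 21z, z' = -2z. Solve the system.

x(t) = C_1e^(2t) - 2C_3e^(-2t), y(t) = -2C_1e^(2t) + C_2e^(-t) + 9C_3e^(-2t), z(t) = C_3e^(-2t)

Coefficient matrix A = [[2, 0, 8], [-6, -1, -21], [0, 0, -2]].
det(A - λI) = 0 gives eigenvalues λ = 2, -1, -2.
For λ=2: eigenvector (1,-2,0).
For λ=-1: eigenvector (0,1,0).
For λ=-2: eigenvector (-2,9,1).
General solution: C_1e^(2t)(1,-2,0) + C_2e^(-t)(0,1,0) + C_3e^(-2t)(-2,9,1).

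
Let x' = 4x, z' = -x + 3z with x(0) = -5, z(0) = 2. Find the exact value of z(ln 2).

A = [[4,0],[-1,3]]; eigenvalues λ = 4, 3.
Eigenvectors: (1,-1) for λ=4, (0,1) for λ=3.
From the initial condition, c_1 = -5, c_2 = -3.
z(ln 2) = (-5)(2^4)(-1) + (-3)(2^3)(1) = 56.

56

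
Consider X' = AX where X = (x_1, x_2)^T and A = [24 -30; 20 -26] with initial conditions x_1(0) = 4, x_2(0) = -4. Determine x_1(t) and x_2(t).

x_1(t) = 24e^(4t) - 20e^(-6t), x_2(t) = 16e^(4t) - 20e^(-6t)

Coefficient matrix A = [[24, -30], [20, -26]].
Characteristic polynomial det(A - λI) = λ^2 + 2λ - 24 = 0.
Eigenvalues λ = -6, 4.
For λ=-6: (A-λI) row 1 is [30, -30], so an eigenvector is (-1, -1).
For λ=4: (A-λI) row 1 is [20, -30], so an eigenvector is (-3, -2).
General solution: K_1e^(-6t)(-1,-1) + K_2e^(4t)(-3,-2).
Applying x_1(0)=4, x_2(0)=-4 gives K_1=20, K_2=-8.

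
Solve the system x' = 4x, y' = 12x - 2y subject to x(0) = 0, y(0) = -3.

x(t) = 0, y(t) = -3e^(-2t)

Coefficient matrix A = [[4, 0], [12, -2]].
Characteristic polynomial det(A - λI) = λ^2 - 2λ - 8 = 0.
Eigenvalues λ = 4, -2.
For λ=4: (A-λI) row 2 is [12, -6], so an eigenvector is (1, 2).
For λ=-2: (A-λI) row 1 is [6, 0], so an eigenvector is (0, 1).
General solution: c_1e^(4t)(1,2) + c_2e^(-2t)(0,1).
Applying x(0)=0, y(0)=-3 gives c_1=0, c_2=-3.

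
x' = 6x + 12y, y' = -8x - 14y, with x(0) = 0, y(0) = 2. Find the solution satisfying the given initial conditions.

Coefficient matrix A = [[6, 12], [-8, -14]].
Characteristic polynomial det(A - λI) = λ^2 + 8λ + 12 = 0.
Eigenvalues λ = -2, -6.
For λ=-2: (A-λI) row 1 is [8, 12], so an eigenvector is (3, -2).
For λ=-6: (A-λI) row 1 is [12, 12], so an eigenvector is (1, -1).
General solution: c_1e^(-2t)(3,-2) + c_2e^(-6t)(1,-1).
Applying x(0)=0, y(0)=2 gives c_1=2, c_2=-6.

x(t) = 6e^(-2t) - 6e^(-6t), y(t) = -4e^(-2t) + 6e^(-6t)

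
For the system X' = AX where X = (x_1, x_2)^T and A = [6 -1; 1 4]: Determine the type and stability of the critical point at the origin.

unstable improper node

A = [[6,-1],[1,4]]; det(A-λI) = λ^2 - 10λ + 25.
repeated λ = 5 with a single eigenvector.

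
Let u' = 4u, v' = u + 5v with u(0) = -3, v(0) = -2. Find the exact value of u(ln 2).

-48

A = [[4,0],[1,5]]; eigenvalues λ = 4, 5.
Eigenvectors: (1,-1) for λ=4, (0,1) for λ=5.
From the initial condition, c_1 = -3, c_2 = -5.
u(ln 2) = (-3)(2^4)(1) + (-5)(2^5)(0) = -48.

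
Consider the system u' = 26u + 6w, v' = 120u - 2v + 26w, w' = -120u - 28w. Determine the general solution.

Coefficient matrix A = [[26, 0, 6], [120, -2, 26], [-120, 0, -28]].
det(A - λI) = 0 gives eigenvalues λ = -2, 2, -4.
For λ=-2: eigenvector (0,1,0).
For λ=2: eigenvector (1,4,-4).
For λ=-4: eigenvector (-1,-5,5).
General solution: C_1e^(-2t)(0,1,0) + C_2e^(2t)(1,4,-4) + C_3e^(-4t)(-1,-5,5).

u(t) = C_2e^(2t) - C_3e^(-4t), v(t) = C_1e^(-2t) + 4C_2e^(2t) - 5C_3e^(-4t), w(t) = -4C_2e^(2t) + 5C_3e^(-4t)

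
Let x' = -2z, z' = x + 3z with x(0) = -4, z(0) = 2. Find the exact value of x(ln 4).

-16

A = [[0,-2],[1,3]]; eigenvalues λ = 1, 2.
Eigenvectors: (2,-1) for λ=1, (1,-1) for λ=2.
From the initial condition, c_1 = -2, c_2 = 0.
x(ln 4) = (-2)(4^1)(2) + (0)(4^2)(1) = -16.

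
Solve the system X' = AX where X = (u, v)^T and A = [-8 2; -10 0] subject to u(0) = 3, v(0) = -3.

Coefficient matrix A = [[-8, 2], [-10, 0]].
Characteristic polynomial det(A - λI) = λ^2 + 8λ + 20 = 0.
Eigenvalues λ = -4 ± 2i (complex conjugate pair).
For λ=-4+2i: an eigenvector is (0,-1) - i(-1,-2) = (0 + i, -1 + 2i).
A real fundamental pair from Re and Im of e^((-4+2i)t)v: X_1 = e^(-4t)(cos(2t)·(0,-1) + sin(2t)·(-1,-2)), X_2 = e^(-4t)(sin(2t)·(0,-1) - cos(2t)·(-1,-2)).
General solution: c_1X_1 + c_2X_2.
Applying u(0)=3, v(0)=-3 gives c_1=9, c_2=3.

u(t) = -9e^(-4t)sin(2t) + 3e^(-4t)cos(2t), v(t) = -21e^(-4t)sin(2t) - 3e^(-4t)cos(2t)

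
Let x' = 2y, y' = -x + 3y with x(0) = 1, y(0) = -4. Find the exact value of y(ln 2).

-26

A = [[0,2],[-1,3]]; eigenvalues λ = 1, 2.
Eigenvectors: (-2,-1) for λ=1, (1,1) for λ=2.
From the initial condition, c_1 = -5, c_2 = -9.
y(ln 2) = (-5)(2^1)(-1) + (-9)(2^2)(1) = -26.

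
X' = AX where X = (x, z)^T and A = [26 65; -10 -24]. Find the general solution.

Coefficient matrix A = [[26, 65], [-10, -24]].
Characteristic polynomial det(A - λI) = λ^2 - 2λ + 26 = 0.
Eigenvalues λ = 1 ± 5i (complex conjugate pair).
For λ=1+5i: an eigenvector is (3,-1) - i(2,-1) = (3 - 2i, -1 + i).
A real fundamental pair from Re and Im of e^((1+5i)t)v: X_1 = e^(t)(cos(5t)·(3,-1) + sin(5t)·(2,-1)), X_2 = e^(t)(sin(5t)·(3,-1) - cos(5t)·(2,-1)).
General solution: K_1X_1 + K_2X_2.

x(t) = 2K_1e^(t)sin(5t) + 3K_1e^(t)cos(5t) + 3K_2e^(t)sin(5t) - 2K_2e^(t)cos(5t), z(t) = -K_1e^(t)sin(5t) - K_1e^(t)cos(5t) - K_2e^(t)sin(5t) + K_2e^(t)cos(5t)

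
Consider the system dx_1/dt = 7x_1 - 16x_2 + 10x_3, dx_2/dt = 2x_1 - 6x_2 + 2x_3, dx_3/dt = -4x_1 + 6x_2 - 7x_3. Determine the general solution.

Coefficient matrix A = [[7, -16, 10], [2, -6, 2], [-4, 6, -7]].
det(A - λI) = 0 gives eigenvalues λ = -3, -2, -1.
For λ=-3: eigenvector (1,0,-1).
For λ=-2: eigenvector (4,1,-2).
For λ=-1: eigenvector (9,2,-4).
General solution: C_1e^(-3t)(1,0,-1) + C_2e^(-2t)(4,1,-2) + C_3e^(-t)(9,2,-4).

x_1(t) = C_1e^(-3t) + 4C_2e^(-2t) + 9C_3e^(-t), x_2(t) = C_2e^(-2t) + 2C_3e^(-t), x_3(t) = -C_1e^(-3t) - 2C_2e^(-2t) - 4C_3e^(-t)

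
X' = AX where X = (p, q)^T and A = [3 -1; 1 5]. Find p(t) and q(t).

Coefficient matrix A = [[3, -1], [1, 5]].
Characteristic polynomial det(A - λI) = λ^2 - 8λ + 16 = 0.
Single eigenvalue λ = 4 with algebraic multiplicity 2.
Eigenvector v = (1,-1); generalized eigenvector w with (A-λI)w=v is (-3,2).
General solution: e^(4t)[c_1·v + c_2·(t·v + w)].

p(t) = c_1e^(4t) + c_2te^(4t) - 3c_2e^(4t), q(t) = -c_1e^(4t) - c_2te^(4t) + 2c_2e^(4t)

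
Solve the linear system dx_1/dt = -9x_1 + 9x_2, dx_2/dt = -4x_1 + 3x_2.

x_1(t) = 3C_1e^(-3t) + 3C_2te^(-3t) - 2C_2e^(-3t), x_2(t) = 2C_1e^(-3t) + 2C_2te^(-3t) - C_2e^(-3t)

Coefficient matrix A = [[-9, 9], [-4, 3]].
Characteristic polynomial det(A - λI) = λ^2 + 6λ + 9 = 0.
Single eigenvalue λ = -3 with algebraic multiplicity 2.
Eigenvector v = (3,2); generalized eigenvector w with (A-λI)w=v is (-2,-1).
General solution: e^(-3t)[C_1·v + C_2·(t·v + w)].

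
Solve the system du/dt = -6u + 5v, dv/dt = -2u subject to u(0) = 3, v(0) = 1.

Coefficient matrix A = [[-6, 5], [-2, 0]].
Characteristic polynomial det(A - λI) = λ^2 + 6λ + 10 = 0.
Eigenvalues λ = -3 ± i (complex conjugate pair).
For λ=-3+i: an eigenvector is (1,1) - i(2,1) = (1 - 2i, 1 - i).
A real fundamental pair from Re and Im of e^((-3+i)t)v: X_1 = e^(-3t)(cos(t)·(1,1) + sin(t)·(2,1)), X_2 = e^(-3t)(sin(t)·(1,1) - cos(t)·(2,1)).
General solution: c_1X_1 + c_2X_2.
Applying u(0)=3, v(0)=1 gives c_1=-1, c_2=-2.

u(t) = -4e^(-3t)sin(t) + 3e^(-3t)cos(t), v(t) = -3e^(-3t)sin(t) + e^(-3t)cos(t)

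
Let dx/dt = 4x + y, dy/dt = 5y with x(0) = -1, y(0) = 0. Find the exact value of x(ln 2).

-16

A = [[4,1],[0,5]]; eigenvalues λ = 4, 5.
Eigenvectors: (-1,0) for λ=4, (1,1) for λ=5.
From the initial condition, c_1 = 1, c_2 = 0.
x(ln 2) = (1)(2^4)(-1) + (0)(2^5)(1) = -16.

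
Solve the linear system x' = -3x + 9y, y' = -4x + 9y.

Coefficient matrix A = [[-3, 9], [-4, 9]].
Characteristic polynomial det(A - λI) = λ^2 - 6λ + 9 = 0.
Single eigenvalue λ = 3 with algebraic multiplicity 2.
Eigenvector v = (3,2); generalized eigenvector w with (A-λI)w=v is (-2,-1).
General solution: e^(3t)[C_1·v + C_2·(t·v + w)].

x(t) = 3C_1e^(3t) + 3C_2te^(3t) - 2C_2e^(3t), y(t) = 2C_1e^(3t) + 2C_2te^(3t) - C_2e^(3t)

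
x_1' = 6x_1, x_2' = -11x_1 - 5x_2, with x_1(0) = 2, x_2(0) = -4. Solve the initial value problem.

Coefficient matrix A = [[6, 0], [-11, -5]].
Characteristic polynomial det(A - λI) = λ^2 - λ - 30 = 0.
Eigenvalues λ = 6, -5.
For λ=6: (A-λI) row 2 is [-11, -11], so an eigenvector is (-1, 1).
For λ=-5: (A-λI) row 1 is [11, 0], so an eigenvector is (0, -1).
General solution: c_1e^(6t)(-1,1) + c_2e^(-5t)(0,-1).
Applying x_1(0)=2, x_2(0)=-4 gives c_1=-2, c_2=2.

x_1(t) = 2e^(6t), x_2(t) = -2e^(6t) - 2e^(-5t)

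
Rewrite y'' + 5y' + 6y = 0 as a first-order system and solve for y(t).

y(t) = K_1e^(-2t) + K_2e^(-3t)

Let x_1 = y, x_2 = y'. Then x_1' = x_2 and x_2' = -6x_1 - 5x_2.
A = [[0,1],[-6,-5]]; det(A-λI) = λ^2 + 5λ + 6.
Eigenvalues λ = -2, -3 with eigenvectors (1,-2), (1,-3).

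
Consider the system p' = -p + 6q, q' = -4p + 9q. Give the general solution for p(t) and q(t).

p(t) = -K_1e^(5t) + 3K_2e^(3t), q(t) = -K_1e^(5t) + 2K_2e^(3t)

Coefficient matrix A = [[-1, 6], [-4, 9]].
Characteristic polynomial det(A - λI) = λ^2 - 8λ + 15 = 0.
Eigenvalues λ = 5, 3.
For λ=5: (A-λI) row 1 is [-6, 6], so an eigenvector is (-1, -1).
For λ=3: (A-λI) row 1 is [-4, 6], so an eigenvector is (3, 2).
General solution: K_1e^(5t)(-1,-1) + K_2e^(3t)(3,2).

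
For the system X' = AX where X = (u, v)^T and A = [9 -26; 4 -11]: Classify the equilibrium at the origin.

A = [[9,-26],[4,-11]]; det(A-λI) = λ^2 + 2λ + 5.
λ = -1 ± 2i: negative real part.

stable spiral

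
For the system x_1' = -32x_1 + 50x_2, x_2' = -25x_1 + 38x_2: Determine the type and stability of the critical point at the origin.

unstable spiral

A = [[-32,50],[-25,38]]; det(A-λI) = λ^2 - 6λ + 34.
λ = 3 ± 5i: positive real part.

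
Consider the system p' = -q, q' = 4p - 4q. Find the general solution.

Coefficient matrix A = [[0, -1], [4, -4]].
Characteristic polynomial det(A - λI) = λ^2 + 4λ + 4 = 0.
Single eigenvalue λ = -2 with algebraic multiplicity 2.
Eigenvector v = (1,2); generalized eigenvector w with (A-λI)w=v is (1,1).
General solution: e^(-2t)[K_1·v + K_2·(t·v + w)].

p(t) = K_1e^(-2t) + K_2te^(-2t) + K_2e^(-2t), q(t) = 2K_1e^(-2t) + 2K_2te^(-2t) + K_2e^(-2t)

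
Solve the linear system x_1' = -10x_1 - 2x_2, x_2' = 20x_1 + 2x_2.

x_1(t) = -c_1e^(-4t)sin(2t) + c_2e^(-4t)cos(2t), x_2(t) = 3c_1e^(-4t)sin(2t) + c_1e^(-4t)cos(2t) + c_2e^(-4t)sin(2t) - 3c_2e^(-4t)cos(2t)

Coefficient matrix A = [[-10, -2], [20, 2]].
Characteristic polynomial det(A - λI) = λ^2 + 8λ + 20 = 0.
Eigenvalues λ = -4 ± 2i (complex conjugate pair).
For λ=-4+2i: an eigenvector is (0,1) - i(-1,3) = (0 + i, 1 - 3i).
A real fundamental pair from Re and Im of e^((-4+2i)t)v: X_1 = e^(-4t)(cos(2t)·(0,1) + sin(2t)·(-1,3)), X_2 = e^(-4t)(sin(2t)·(0,1) - cos(2t)·(-1,3)).
General solution: c_1X_1 + c_2X_2.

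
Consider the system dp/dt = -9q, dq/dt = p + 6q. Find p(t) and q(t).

Coefficient matrix A = [[0, -9], [1, 6]].
Characteristic polynomial det(A - λI) = λ^2 - 6λ + 9 = 0.
Single eigenvalue λ = 3 with algebraic multiplicity 2.
Eigenvector v = (-3,1); generalized eigenvector w with (A-λI)w=v is (-2,1).
General solution: e^(3t)[C_1·v + C_2·(t·v + w)].

p(t) = -3C_1e^(3t) - 3C_2te^(3t) - 2C_2e^(3t), q(t) = C_1e^(3t) + C_2te^(3t) + C_2e^(3t)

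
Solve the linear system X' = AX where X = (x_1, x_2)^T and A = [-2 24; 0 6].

Coefficient matrix A = [[-2, 24], [0, 6]].
Characteristic polynomial det(A - λI) = λ^2 - 4λ - 12 = 0.
Eigenvalues λ = -2, 6.
For λ=-2: (A-λI) row 1 is [0, 24], so an eigenvector is (-1, 0).
For λ=6: (A-λI) row 1 is [-8, 24], so an eigenvector is (3, 1).
General solution: C_1e^(-2t)(-1,0) + C_2e^(6t)(3,1).

x_1(t) = -C_1e^(-2t) + 3C_2e^(6t), x_2(t) = C_2e^(6t)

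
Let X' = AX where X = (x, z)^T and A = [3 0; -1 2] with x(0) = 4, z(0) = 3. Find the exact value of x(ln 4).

256

A = [[3,0],[-1,2]]; eigenvalues λ = 3, 2.
Eigenvectors: (1,-1) for λ=3, (0,-1) for λ=2.
From the initial condition, c_1 = 4, c_2 = -7.
x(ln 4) = (4)(4^3)(1) + (-7)(4^2)(0) = 256.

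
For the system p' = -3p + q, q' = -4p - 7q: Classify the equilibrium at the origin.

stable improper node

A = [[-3,1],[-4,-7]]; det(A-λI) = λ^2 + 10λ + 25.
repeated λ = -5 with a single eigenvector.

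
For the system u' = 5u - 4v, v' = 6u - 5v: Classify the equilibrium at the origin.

saddle

A = [[5,-4],[6,-5]]; det(A-λI) = λ^2 - 1.
λ = -1, 1: opposite signs.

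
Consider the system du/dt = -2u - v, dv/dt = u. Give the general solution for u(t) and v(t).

u(t) = -C_1e^(-t) - C_2te^(-t) - 2C_2e^(-t), v(t) = C_1e^(-t) + C_2te^(-t) + 3C_2e^(-t)

Coefficient matrix A = [[-2, -1], [1, 0]].
Characteristic polynomial det(A - λI) = λ^2 + 2λ + 1 = 0.
Single eigenvalue λ = -1 with algebraic multiplicity 2.
Eigenvector v = (-1,1); generalized eigenvector w with (A-λI)w=v is (-2,3).
General solution: e^(-t)[C_1·v + C_2·(t·v + w)].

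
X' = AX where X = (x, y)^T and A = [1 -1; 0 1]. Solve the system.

Coefficient matrix A = [[1, -1], [0, 1]].
Characteristic polynomial det(A - λI) = λ^2 - 2λ + 1 = 0.
Single eigenvalue λ = 1 with algebraic multiplicity 2.
Eigenvector v = (-1,0); generalized eigenvector w with (A-λI)w=v is (3,1).
General solution: e^(t)[c_1·v + c_2·(t·v + w)].

x(t) = -c_1e^(t) - c_2te^(t) + 3c_2e^(t), y(t) = c_2e^(t)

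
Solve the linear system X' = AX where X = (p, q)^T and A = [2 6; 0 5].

Coefficient matrix A = [[2, 6], [0, 5]].
Characteristic polynomial det(A - λI) = λ^2 - 7λ + 10 = 0.
Eigenvalues λ = 5, 2.
For λ=5: (A-λI) row 1 is [-3, 6], so an eigenvector is (-2, -1).
For λ=2: (A-λI) row 1 is [0, 6], so an eigenvector is (-1, 0).
General solution: K_1e^(5t)(-2,-1) + K_2e^(2t)(-1,0).

p(t) = -2K_1e^(5t) - K_2e^(2t), q(t) = -K_1e^(5t)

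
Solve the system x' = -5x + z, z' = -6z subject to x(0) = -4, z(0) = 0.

Coefficient matrix A = [[-5, 1], [0, -6]].
Characteristic polynomial det(A - λI) = λ^2 + 11λ + 30 = 0.
Eigenvalues λ = -5, -6.
For λ=-5: (A-λI) row 1 is [0, 1], so an eigenvector is (-1, 0).
For λ=-6: (A-λI) row 1 is [1, 1], so an eigenvector is (-1, 1).
General solution: C_1e^(-5t)(-1,0) + C_2e^(-6t)(-1,1).
Applying x(0)=-4, z(0)=0 gives C_1=4, C_2=0.

x(t) = -4e^(-5t), z(t) = 0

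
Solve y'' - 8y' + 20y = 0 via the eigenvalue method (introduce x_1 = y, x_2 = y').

Let x_1 = y, x_2 = y'. Then x_1' = x_2 and x_2' = -20x_1 + 8x_2.
A = [[0,1],[-20,8]]; det(A-λI) = λ^2 - 8λ + 20.
Eigenvalues λ = 4 ± 2i.

y(t) = C_1e^(4t)cos(2t) + C_2e^(4t)sin(2t)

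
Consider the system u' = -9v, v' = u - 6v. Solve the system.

u(t) = -3c_1e^(-3t) - 3c_2te^(-3t) + 2c_2e^(-3t), v(t) = -c_1e^(-3t) - c_2te^(-3t) + c_2e^(-3t)

Coefficient matrix A = [[0, -9], [1, -6]].
Characteristic polynomial det(A - λI) = λ^2 + 6λ + 9 = 0.
Single eigenvalue λ = -3 with algebraic multiplicity 2.
Eigenvector v = (-3,-1); generalized eigenvector w with (A-λI)w=v is (2,1).
General solution: e^(-3t)[c_1·v + c_2·(t·v + w)].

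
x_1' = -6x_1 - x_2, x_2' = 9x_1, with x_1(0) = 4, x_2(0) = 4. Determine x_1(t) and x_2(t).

Coefficient matrix A = [[-6, -1], [9, 0]].
Characteristic polynomial det(A - λI) = λ^2 + 6λ + 9 = 0.
Single eigenvalue λ = -3 with algebraic multiplicity 2.
Eigenvector v = (-1,3); generalized eigenvector w with (A-λI)w=v is (1,-2).
General solution: e^(-3t)[K_1·v + K_2·(t·v + w)].
Applying x_1(0)=4, x_2(0)=4 gives K_1=12, K_2=16.

x_1(t) = -16te^(-3t) + 4e^(-3t), x_2(t) = 48te^(-3t) + 4e^(-3t)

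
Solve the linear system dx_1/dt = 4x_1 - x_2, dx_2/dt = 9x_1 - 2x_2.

x_1(t) = c_1e^(t) + c_2te^(t) + c_2e^(t), x_2(t) = 3c_1e^(t) + 3c_2te^(t) + 2c_2e^(t)

Coefficient matrix A = [[4, -1], [9, -2]].
Characteristic polynomial det(A - λI) = λ^2 - 2λ + 1 = 0.
Single eigenvalue λ = 1 with algebraic multiplicity 2.
Eigenvector v = (1,3); generalized eigenvector w with (A-λI)w=v is (1,2).
General solution: e^(t)[c_1·v + c_2·(t·v + w)].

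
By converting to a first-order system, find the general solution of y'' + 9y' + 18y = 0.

Let x_1 = y, x_2 = y'. Then x_1' = x_2 and x_2' = -18x_1 - 9x_2.
A = [[0,1],[-18,-9]]; det(A-λI) = λ^2 + 9λ + 18.
Eigenvalues λ = -3, -6 with eigenvectors (1,-3), (1,-6).

y(t) = c_1e^(-3t) + c_2e^(-6t)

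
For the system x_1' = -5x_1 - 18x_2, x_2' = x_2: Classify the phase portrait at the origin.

saddle

A = [[-5,-18],[0,1]]; det(A-λI) = λ^2 + 4λ - 5.
λ = -5, 1: opposite signs.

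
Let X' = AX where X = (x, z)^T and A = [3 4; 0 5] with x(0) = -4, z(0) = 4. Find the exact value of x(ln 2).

160

A = [[3,4],[0,5]]; eigenvalues λ = 3, 5.
Eigenvectors: (1,0) for λ=3, (2,1) for λ=5.
From the initial condition, c_1 = -12, c_2 = 4.
x(ln 2) = (-12)(2^3)(1) + (4)(2^5)(2) = 160.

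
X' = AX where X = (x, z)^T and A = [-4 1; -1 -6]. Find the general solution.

Coefficient matrix A = [[-4, 1], [-1, -6]].
Characteristic polynomial det(A - λI) = λ^2 + 10λ + 25 = 0.
Single eigenvalue λ = -5 with algebraic multiplicity 2.
Eigenvector v = (1,-1); generalized eigenvector w with (A-λI)w=v is (2,-1).
General solution: e^(-5t)[c_1·v + c_2·(t·v + w)].

x(t) = c_1e^(-5t) + c_2te^(-5t) + 2c_2e^(-5t), z(t) = -c_1e^(-5t) - c_2te^(-5t) - c_2e^(-5t)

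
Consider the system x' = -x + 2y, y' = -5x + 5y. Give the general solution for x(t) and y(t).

x(t) = c_1e^(2t)sin(t) + c_1e^(2t)cos(t) + c_2e^(2t)sin(t) - c_2e^(2t)cos(t), y(t) = c_1e^(2t)sin(t) + 2c_1e^(2t)cos(t) + 2c_2e^(2t)sin(t) - c_2e^(2t)cos(t)

Coefficient matrix A = [[-1, 2], [-5, 5]].
Characteristic polynomial det(A - λI) = λ^2 - 4λ + 5 = 0.
Eigenvalues λ = 2 ± i (complex conjugate pair).
For λ=2+i: an eigenvector is (1,2) - i(1,1) = (1 - i, 2 - i).
A real fundamental pair from Re and Im of e^((2+i)t)v: X_1 = e^(2t)(cos(t)·(1,2) + sin(t)·(1,1)), X_2 = e^(2t)(sin(t)·(1,2) - cos(t)·(1,1)).
General solution: c_1X_1 + c_2X_2.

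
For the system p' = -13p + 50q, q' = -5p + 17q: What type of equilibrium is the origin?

A = [[-13,50],[-5,17]]; det(A-λI) = λ^2 - 4λ + 29.
λ = 2 ± 5i: positive real part.

unstable spiral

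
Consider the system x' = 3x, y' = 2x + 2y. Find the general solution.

x(t) = C_2e^(3t), y(t) = -C_1e^(2t) + 2C_2e^(3t)

Coefficient matrix A = [[3, 0], [2, 2]].
Characteristic polynomial det(A - λI) = λ^2 - 5λ + 6 = 0.
Eigenvalues λ = 2, 3.
For λ=2: (A-λI) row 1 is [1, 0], so an eigenvector is (0, -1).
For λ=3: (A-λI) row 2 is [2, -1], so an eigenvector is (1, 2).
General solution: C_1e^(2t)(0,-1) + C_2e^(3t)(1,2).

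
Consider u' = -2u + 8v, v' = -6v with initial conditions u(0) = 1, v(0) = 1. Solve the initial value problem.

u(t) = 3e^(-2t) - 2e^(-6t), v(t) = e^(-6t)

Coefficient matrix A = [[-2, 8], [0, -6]].
Characteristic polynomial det(A - λI) = λ^2 + 8λ + 12 = 0.
Eigenvalues λ = -2, -6.
For λ=-2: (A-λI) row 1 is [0, 8], so an eigenvector is (1, 0).
For λ=-6: (A-λI) row 1 is [4, 8], so an eigenvector is (2, -1).
General solution: c_1e^(-2t)(1,0) + c_2e^(-6t)(2,-1).
Applying u(0)=1, v(0)=1 gives c_1=3, c_2=-1.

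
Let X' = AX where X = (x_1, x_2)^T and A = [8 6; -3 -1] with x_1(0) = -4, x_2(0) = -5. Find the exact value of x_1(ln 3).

A = [[8,6],[-3,-1]]; eigenvalues λ = 2, 5.
Eigenvectors: (-1,1) for λ=2, (2,-1) for λ=5.
From the initial condition, c_1 = -14, c_2 = -9.
x_1(ln 3) = (-14)(3^2)(-1) + (-9)(3^5)(2) = -4248.

-4248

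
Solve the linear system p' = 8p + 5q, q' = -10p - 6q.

Coefficient matrix A = [[8, 5], [-10, -6]].
Characteristic polynomial det(A - λI) = λ^2 - 2λ + 2 = 0.
Eigenvalues λ = 1 ± i (complex conjugate pair).
For λ=1+i: an eigenvector is (1,-1) - i(2,-3) = (1 - 2i, -1 + 3i).
A real fundamental pair from Re and Im of e^((1+i)t)v: X_1 = e^(t)(cos(t)·(1,-1) + sin(t)·(2,-3)), X_2 = e^(t)(sin(t)·(1,-1) - cos(t)·(2,-3)).
General solution: c_1X_1 + c_2X_2.

p(t) = 2c_1e^(t)sin(t) + c_1e^(t)cos(t) + c_2e^(t)sin(t) - 2c_2e^(t)cos(t), q(t) = -3c_1e^(t)sin(t) - c_1e^(t)cos(t) - c_2e^(t)sin(t) + 3c_2e^(t)cos(t)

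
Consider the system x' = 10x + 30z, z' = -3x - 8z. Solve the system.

x(t) = -K_1e^(t)sin(3t) + 3K_1e^(t)cos(3t) + 3K_2e^(t)sin(3t) + K_2e^(t)cos(3t), z(t) = -K_1e^(t)cos(3t) - K_2e^(t)sin(3t)

Coefficient matrix A = [[10, 30], [-3, -8]].
Characteristic polynomial det(A - λI) = λ^2 - 2λ + 10 = 0.
Eigenvalues λ = 1 ± 3i (complex conjugate pair).
For λ=1+3i: an eigenvector is (3,-1) - i(-1,0) = (3 + i, -1).
A real fundamental pair from Re and Im of e^((1+3i)t)v: X_1 = e^(t)(cos(3t)·(3,-1) + sin(3t)·(-1,0)), X_2 = e^(t)(sin(3t)·(3,-1) - cos(3t)·(-1,0)).
General solution: K_1X_1 + K_2X_2.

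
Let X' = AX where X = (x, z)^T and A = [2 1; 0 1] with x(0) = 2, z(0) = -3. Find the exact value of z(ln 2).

-6

A = [[2,1],[0,1]]; eigenvalues λ = 2, 1.
Eigenvectors: (1,0) for λ=2, (1,-1) for λ=1.
From the initial condition, c_1 = -1, c_2 = 3.
z(ln 2) = (-1)(2^2)(0) + (3)(2^1)(-1) = -6.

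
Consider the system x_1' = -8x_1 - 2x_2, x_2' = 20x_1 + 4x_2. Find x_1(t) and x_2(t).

Coefficient matrix A = [[-8, -2], [20, 4]].
Characteristic polynomial det(A - λI) = λ^2 + 4λ + 8 = 0.
Eigenvalues λ = -2 ± 2i (complex conjugate pair).
For λ=-2+2i: an eigenvector is (0,1) - i(-1,3) = (0 + i, 1 - 3i).
A real fundamental pair from Re and Im of e^((-2+2i)t)v: X_1 = e^(-2t)(cos(2t)·(0,1) + sin(2t)·(-1,3)), X_2 = e^(-2t)(sin(2t)·(0,1) - cos(2t)·(-1,3)).
General solution: K_1X_1 + K_2X_2.

x_1(t) = -K_1e^(-2t)sin(2t) + K_2e^(-2t)cos(2t), x_2(t) = 3K_1e^(-2t)sin(2t) + K_1e^(-2t)cos(2t) + K_2e^(-2t)sin(2t) - 3K_2e^(-2t)cos(2t)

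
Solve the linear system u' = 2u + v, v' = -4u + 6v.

Coefficient matrix A = [[2, 1], [-4, 6]].
Characteristic polynomial det(A - λI) = λ^2 - 8λ + 16 = 0.
Single eigenvalue λ = 4 with algebraic multiplicity 2.
Eigenvector v = (1,2); generalized eigenvector w with (A-λI)w=v is (0,1).
General solution: e^(4t)[K_1·v + K_2·(t·v + w)].

u(t) = K_1e^(4t) + K_2te^(4t), v(t) = 2K_1e^(4t) + 2K_2te^(4t) + K_2e^(4t)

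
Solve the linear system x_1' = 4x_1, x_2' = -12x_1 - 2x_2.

Coefficient matrix A = [[4, 0], [-12, -2]].
Characteristic polynomial det(A - λI) = λ^2 - 2λ - 8 = 0.
Eigenvalues λ = 4, -2.
For λ=4: (A-λI) row 2 is [-12, -6], so an eigenvector is (-1, 2).
For λ=-2: (A-λI) row 1 is [6, 0], so an eigenvector is (0, -1).
General solution: c_1e^(4t)(-1,2) + c_2e^(-2t)(0,-1).

x_1(t) = -c_1e^(4t), x_2(t) = 2c_1e^(4t) - c_2e^(-2t)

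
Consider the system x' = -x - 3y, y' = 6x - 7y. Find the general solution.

Coefficient matrix A = [[-1, -3], [6, -7]].
Characteristic polynomial det(A - λI) = λ^2 + 8λ + 25 = 0.
Eigenvalues λ = -4 ± 3i (complex conjugate pair).
For λ=-4+3i: an eigenvector is (0,1) - i(-1,-1) = (0 + i, 1 + i).
A real fundamental pair from Re and Im of e^((-4+3i)t)v: X_1 = e^(-4t)(cos(3t)·(0,1) + sin(3t)·(-1,-1)), X_2 = e^(-4t)(sin(3t)·(0,1) - cos(3t)·(-1,-1)).
General solution: K_1X_1 + K_2X_2.

x(t) = -K_1e^(-4t)sin(3t) + K_2e^(-4t)cos(3t), y(t) = -K_1e^(-4t)sin(3t) + K_1e^(-4t)cos(3t) + K_2e^(-4t)sin(3t) + K_2e^(-4t)cos(3t)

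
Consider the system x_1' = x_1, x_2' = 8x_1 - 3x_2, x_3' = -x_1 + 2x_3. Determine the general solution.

Coefficient matrix A = [[1, 0, 0], [8, -3, 0], [-1, 0, 2]].
det(A - λI) = 0 gives eigenvalues λ = -3, 1, 2.
For λ=-3: eigenvector (0,1,0).
For λ=1: eigenvector (1,2,1).
For λ=2: eigenvector (0,0,1).
General solution: c_1e^(-3t)(0,1,0) + c_2e^(t)(1,2,1) + c_3e^(2t)(0,0,1).

x_1(t) = c_2e^(t), x_2(t) = c_1e^(-3t) + 2c_2e^(t), x_3(t) = c_2e^(t) + c_3e^(2t)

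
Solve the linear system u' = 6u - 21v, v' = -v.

u(t) = -C_1e^(6t) + 3C_2e^(-t), v(t) = C_2e^(-t)

Coefficient matrix A = [[6, -21], [0, -1]].
Characteristic polynomial det(A - λI) = λ^2 - 5λ - 6 = 0.
Eigenvalues λ = 6, -1.
For λ=6: (A-λI) row 1 is [0, -21], so an eigenvector is (-1, 0).
For λ=-1: (A-λI) row 1 is [7, -21], so an eigenvector is (3, 1).
General solution: C_1e^(6t)(-1,0) + C_2e^(-t)(3,1).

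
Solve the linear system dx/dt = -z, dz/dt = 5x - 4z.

Coefficient matrix A = [[0, -1], [5, -4]].
Characteristic polynomial det(A - λI) = λ^2 + 4λ + 5 = 0.
Eigenvalues λ = -2 ± i (complex conjugate pair).
For λ=-2+i: an eigenvector is (0,-1) - i(1,2) = (0 - i, -1 - 2i).
A real fundamental pair from Re and Im of e^((-2+i)t)v: X_1 = e^(-2t)(cos(t)·(0,-1) + sin(t)·(1,2)), X_2 = e^(-2t)(sin(t)·(0,-1) - cos(t)·(1,2)).
General solution: K_1X_1 + K_2X_2.

x(t) = K_1e^(-2t)sin(t) - K_2e^(-2t)cos(t), z(t) = 2K_1e^(-2t)sin(t) - K_1e^(-2t)cos(t) - K_2e^(-2t)sin(t) - 2K_2e^(-2t)cos(t)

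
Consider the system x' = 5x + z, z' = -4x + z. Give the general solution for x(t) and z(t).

Coefficient matrix A = [[5, 1], [-4, 1]].
Characteristic polynomial det(A - λI) = λ^2 - 6λ + 9 = 0.
Single eigenvalue λ = 3 with algebraic multiplicity 2.
Eigenvector v = (1,-2); generalized eigenvector w with (A-λI)w=v is (0,1).
General solution: e^(3t)[c_1·v + c_2·(t·v + w)].

x(t) = c_1e^(3t) + c_2te^(3t), z(t) = -2c_1e^(3t) - 2c_2te^(3t) + c_2e^(3t)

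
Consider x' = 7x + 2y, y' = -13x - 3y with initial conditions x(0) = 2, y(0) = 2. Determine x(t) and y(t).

Coefficient matrix A = [[7, 2], [-13, -3]].
Characteristic polynomial det(A - λI) = λ^2 - 4λ + 5 = 0.
Eigenvalues λ = 2 ± i (complex conjugate pair).
For λ=2+i: an eigenvector is (-1,3) - i(1,-2) = (-1 - i, 3 + 2i).
A real fundamental pair from Re and Im of e^((2+i)t)v: X_1 = e^(2t)(cos(t)·(-1,3) + sin(t)·(1,-2)), X_2 = e^(2t)(sin(t)·(-1,3) - cos(t)·(1,-2)).
General solution: c_1X_1 + c_2X_2.
Applying x(0)=2, y(0)=2 gives c_1=6, c_2=-8.

x(t) = 14e^(2t)sin(t) + 2e^(2t)cos(t), y(t) = -36e^(2t)sin(t) + 2e^(2t)cos(t)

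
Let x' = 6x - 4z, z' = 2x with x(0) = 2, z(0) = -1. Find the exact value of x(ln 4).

A = [[6,-4],[2,0]]; eigenvalues λ = 4, 2.
Eigenvectors: (2,1) for λ=4, (-1,-1) for λ=2.
From the initial condition, c_1 = 3, c_2 = 4.
x(ln 4) = (3)(4^4)(2) + (4)(4^2)(-1) = 1472.

1472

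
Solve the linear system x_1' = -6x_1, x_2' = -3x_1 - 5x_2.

x_1(t) = -C_2e^(-6t), x_2(t) = C_1e^(-5t) - 3C_2e^(-6t)

Coefficient matrix A = [[-6, 0], [-3, -5]].
Characteristic polynomial det(A - λI) = λ^2 + 11λ + 30 = 0.
Eigenvalues λ = -5, -6.
For λ=-5: (A-λI) row 1 is [-1, 0], so an eigenvector is (0, 1).
For λ=-6: (A-λI) row 2 is [-3, 1], so an eigenvector is (-1, -3).
General solution: C_1e^(-5t)(0,1) + C_2e^(-6t)(-1,-3).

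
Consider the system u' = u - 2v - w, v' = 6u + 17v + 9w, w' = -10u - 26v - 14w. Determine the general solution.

u(t) = -K_2e^(3t) + K_3e^(2t), v(t) = -K_1e^(-t) + 3K_2e^(3t) - K_3e^(2t), w(t) = 2K_1e^(-t) - 4K_2e^(3t) + K_3e^(2t)

Coefficient matrix A = [[1, -2, -1], [6, 17, 9], [-10, -26, -14]].
det(A - λI) = 0 gives eigenvalues λ = -1, 3, 2.
For λ=-1: eigenvector (0,-1,2).
For λ=3: eigenvector (-1,3,-4).
For λ=2: eigenvector (1,-1,1).
General solution: K_1e^(-t)(0,-1,2) + K_2e^(3t)(-1,3,-4) + K_3e^(2t)(1,-1,1).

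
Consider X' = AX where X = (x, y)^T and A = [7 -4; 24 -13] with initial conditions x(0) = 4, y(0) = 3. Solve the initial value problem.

Coefficient matrix A = [[7, -4], [24, -13]].
Characteristic polynomial det(A - λI) = λ^2 + 6λ + 5 = 0.
Eigenvalues λ = -1, -5.
For λ=-1: (A-λI) row 1 is [8, -4], so an eigenvector is (-1, -2).
For λ=-5: (A-λI) row 1 is [12, -4], so an eigenvector is (-1, -3).
General solution: K_1e^(-t)(-1,-2) + K_2e^(-5t)(-1,-3).
Applying x(0)=4, y(0)=3 gives K_1=-9, K_2=5.

x(t) = 9e^(-t) - 5e^(-5t), y(t) = 18e^(-t) - 15e^(-5t)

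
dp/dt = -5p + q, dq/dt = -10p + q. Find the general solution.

Coefficient matrix A = [[-5, 1], [-10, 1]].
Characteristic polynomial det(A - λI) = λ^2 + 4λ + 5 = 0.
Eigenvalues λ = -2 ± i (complex conjugate pair).
For λ=-2+i: an eigenvector is (1,3) - i(0,-1) = (1, 3 + i).
A real fundamental pair from Re and Im of e^((-2+i)t)v: X_1 = e^(-2t)(cos(t)·(1,3) + sin(t)·(0,-1)), X_2 = e^(-2t)(sin(t)·(1,3) - cos(t)·(0,-1)).
General solution: C_1X_1 + C_2X_2.

p(t) = C_1e^(-2t)cos(t) + C_2e^(-2t)sin(t), q(t) = -C_1e^(-2t)sin(t) + 3C_1e^(-2t)cos(t) + 3C_2e^(-2t)sin(t) + C_2e^(-2t)cos(t)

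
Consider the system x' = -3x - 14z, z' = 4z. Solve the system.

Coefficient matrix A = [[-3, -14], [0, 4]].
Characteristic polynomial det(A - λI) = λ^2 - λ - 12 = 0.
Eigenvalues λ = -3, 4.
For λ=-3: (A-λI) row 1 is [0, -14], so an eigenvector is (1, 0).
For λ=4: (A-λI) row 1 is [-7, -14], so an eigenvector is (-2, 1).
General solution: K_1e^(-3t)(1,0) + K_2e^(4t)(-2,1).

x(t) = K_1e^(-3t) - 2K_2e^(4t), z(t) = K_2e^(4t)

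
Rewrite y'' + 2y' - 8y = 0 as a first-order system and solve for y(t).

Let x_1 = y, x_2 = y'. Then x_1' = x_2 and x_2' = 8x_1 - 2x_2.
A = [[0,1],[8,-2]]; det(A-λI) = λ^2 + 2λ - 8.
Eigenvalues λ = -4, 2 with eigenvectors (1,-4), (1,2).

y(t) = c_1e^(-4t) + c_2e^(2t)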